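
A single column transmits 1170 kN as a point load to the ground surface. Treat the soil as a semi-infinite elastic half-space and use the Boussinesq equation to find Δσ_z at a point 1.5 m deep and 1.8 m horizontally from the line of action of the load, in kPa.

Boussinesq vertical stress below a point load on an elastic half-space:
Δσ_z = 3P/(2πz²) · [1 + (r/z)²]^(−5/2)
r/z = 1.8/1.5 = 1.2; [1+(r/z)²]^(−5/2) = 0.10753.
Δσ_z = 3×1170/(2π×1.5²) × 0.10753 = 248.28 × 0.10753 = 26.7 kPa

Δσ_z ≈ 26.7 kPa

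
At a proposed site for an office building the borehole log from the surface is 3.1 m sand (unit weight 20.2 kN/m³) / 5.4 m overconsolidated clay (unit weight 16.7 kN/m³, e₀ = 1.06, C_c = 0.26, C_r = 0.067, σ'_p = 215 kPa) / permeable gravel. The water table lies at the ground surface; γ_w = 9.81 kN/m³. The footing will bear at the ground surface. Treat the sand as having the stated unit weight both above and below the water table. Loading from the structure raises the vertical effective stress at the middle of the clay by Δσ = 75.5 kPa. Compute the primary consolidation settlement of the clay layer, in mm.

S_c ≈ 69.5 mm

Mid-depth of clay below the ground surface: z = 3.1 + 5.4/2 = 5.8 m.
Total vertical stress at mid-clay: σ_v = 20.2×3.1 + 16.7×2.7 = 107.71 kPa.
Pore pressure: u = 9.81×(5.8 − 0) = 56.898 kPa.
Initial effective stress: σ'_0 = σ_v − u = 107.71 − 56.898 = 50.812 kPa.
Final effective stress: σ'_f = 50.812 + 75.5 = 126.31 kPa.
σ'_f = 126.31 ≤ σ'_p = 215 kPa, so the clay remains overconsolidated and only the recompression index applies:
S_c = C_r·H/(1+e₀)·log₁₀(σ'_f/σ'_0) = 0.067×5.4/2.06×log₁₀(126.31/50.812)
    = 0.17563 × 0.39547 = 0.06946 m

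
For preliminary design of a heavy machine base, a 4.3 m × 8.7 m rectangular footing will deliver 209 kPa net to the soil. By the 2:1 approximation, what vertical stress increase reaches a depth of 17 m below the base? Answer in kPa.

Δσ_z ≈ 14.3 kPa

By the 2:1 method the load spreads at 1 horizontal : 2 vertical, so at depth z the loaded area has grown by z in each plan dimension:
Δσ = qBL/((B+z)(L+z)) = 209×4.3×8.7/((4.3+17)(8.7+17)) = 14.283 kPa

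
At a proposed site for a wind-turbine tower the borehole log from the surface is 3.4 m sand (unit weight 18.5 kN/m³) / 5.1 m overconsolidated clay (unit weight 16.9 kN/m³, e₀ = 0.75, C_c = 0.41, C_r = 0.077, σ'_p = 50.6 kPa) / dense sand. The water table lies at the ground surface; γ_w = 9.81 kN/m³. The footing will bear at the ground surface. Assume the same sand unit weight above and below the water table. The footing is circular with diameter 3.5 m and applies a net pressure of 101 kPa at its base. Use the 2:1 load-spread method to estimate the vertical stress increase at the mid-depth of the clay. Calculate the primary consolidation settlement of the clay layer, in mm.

Mid-depth of clay below the ground surface: z = 3.4 + 5.1/2 = 5.95 m.
Total vertical stress at mid-clay: σ_v = 18.5×3.4 + 16.9×2.55 = 105.99 kPa.
Pore pressure: u = 9.81×(5.95 − 0) = 58.37 kPa.
Initial effective stress: σ'_0 = σ_v − u = 105.99 − 58.37 = 47.62 kPa.
Stress increase at mid-clay by the 2:1 spreading method:
Δσ ≈ qD²/(D+z)² = 101×3.5²/(3.5+5.95)² = 13.855 kPa
Final effective stress: σ'_f = 47.62 + 13.855 = 61.475 kPa.
σ'_f = 61.475 > σ'_p = 50.6 kPa, so the stress path crosses the preconsolidation pressure — recompression up to σ'_p, then virgin compression beyond:
S_c = H/(1+e₀)·[C_r·log₁₀(σ'_p/σ'_0) + C_c·log₁₀(σ'_f/σ'_p)]
    = 5.1/1.75 × [0.077×log₁₀(50.6/47.62) + 0.41×log₁₀(61.475/50.6)]
    = 2.9143 × [0.0020298 + 0.034665] = 0.1069 m

S_c ≈ 107 mm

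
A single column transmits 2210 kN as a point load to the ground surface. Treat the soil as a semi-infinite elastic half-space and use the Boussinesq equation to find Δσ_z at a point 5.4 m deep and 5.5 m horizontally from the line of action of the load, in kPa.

Δσ_z ≈ 6.11 kPa

Boussinesq vertical stress below a point load on an elastic half-space:
Δσ_z = 3P/(2πz²) · [1 + (r/z)²]^(−5/2)
r/z = 5.5/5.4 = 1.0185; [1+(r/z)²]^(−5/2) = 0.16878.
Δσ_z = 3×2210/(2π×5.4²) × 0.16878 = 36.186 × 0.16878 = 6.107 kPa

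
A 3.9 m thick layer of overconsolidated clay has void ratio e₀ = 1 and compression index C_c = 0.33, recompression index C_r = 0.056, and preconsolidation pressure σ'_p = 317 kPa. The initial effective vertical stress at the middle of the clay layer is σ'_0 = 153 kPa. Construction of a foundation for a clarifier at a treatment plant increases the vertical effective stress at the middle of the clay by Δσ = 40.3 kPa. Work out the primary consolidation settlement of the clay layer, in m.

Final effective stress: σ'_f = 153 + 40.3 = 193.3 kPa.
σ'_f = 193.3 ≤ σ'_p = 317 kPa, so the clay remains overconsolidated and only the recompression index applies:
S_c = C_r·H/(1+e₀)·log₁₀(σ'_f/σ'_0) = 0.056×3.9/2×log₁₀(193.3/153)
    = 0.1092 × 0.10154 = 0.01109 m

S_c ≈ 0.0111 m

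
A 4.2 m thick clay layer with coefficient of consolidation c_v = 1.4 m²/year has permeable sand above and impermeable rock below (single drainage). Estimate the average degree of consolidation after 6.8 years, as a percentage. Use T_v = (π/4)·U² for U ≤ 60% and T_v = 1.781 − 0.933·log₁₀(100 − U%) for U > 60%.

Drainage path length: H_d = H = 4.2 m (single drainage).
T_v = c_v·t/H_d² = 1.4×6.8/4.2² = 0.53968.
T_v = 0.53968 corresponds to the U > 60% branch:
U = 1 − 10^((1.781 − T_v)/0.933)/100 = 0.786

U ≈ 78.6 %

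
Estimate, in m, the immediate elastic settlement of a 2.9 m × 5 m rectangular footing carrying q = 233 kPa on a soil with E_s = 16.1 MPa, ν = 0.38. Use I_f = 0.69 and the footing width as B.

S_e ≈ 0.0248 m

Immediate (elastic) settlement: S_e = q·B·(1−ν²)/E_s · I_f.
E_s = 16.1 MPa = 16100 kPa.
S_e = 233 × 2.9 × (1 − 0.38²) / 16100 × 0.69
    = 233 × 2.9 × 0.8556 / 16100 × 0.69
    = 0.02478 m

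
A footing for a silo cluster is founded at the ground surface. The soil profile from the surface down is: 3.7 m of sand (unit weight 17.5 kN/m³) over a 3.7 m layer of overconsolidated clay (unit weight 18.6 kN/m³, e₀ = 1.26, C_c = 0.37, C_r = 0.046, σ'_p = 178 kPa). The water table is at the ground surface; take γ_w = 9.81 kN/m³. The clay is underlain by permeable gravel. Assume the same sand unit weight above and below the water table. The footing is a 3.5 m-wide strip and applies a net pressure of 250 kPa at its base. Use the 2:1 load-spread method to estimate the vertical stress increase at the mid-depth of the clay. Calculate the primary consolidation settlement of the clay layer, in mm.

S_c ≈ 37.7 mm

Mid-depth of clay below the ground surface: z = 3.7 + 3.7/2 = 5.55 m.
Total vertical stress at mid-clay: σ_v = 17.5×3.7 + 18.6×1.85 = 99.16 kPa.
Pore pressure: u = 9.81×(5.55 − 0) = 54.446 kPa.
Initial effective stress: σ'_0 = σ_v − u = 99.16 − 54.446 = 44.714 kPa.
Stress increase at mid-clay by the 2:1 spreading method:
Δσ = qB/(B+z) = 250×3.5/(3.5+5.55) = 96.685 kPa
Final effective stress: σ'_f = 44.714 + 96.685 = 141.4 kPa.
σ'_f = 141.4 ≤ σ'_p = 178 kPa, so the clay remains overconsolidated and only the recompression index applies:
S_c = C_r·H/(1+e₀)·log₁₀(σ'_f/σ'_0) = 0.046×3.7/2.26×log₁₀(141.4/44.714)
    = 0.075311 × 0.50001 = 0.03766 m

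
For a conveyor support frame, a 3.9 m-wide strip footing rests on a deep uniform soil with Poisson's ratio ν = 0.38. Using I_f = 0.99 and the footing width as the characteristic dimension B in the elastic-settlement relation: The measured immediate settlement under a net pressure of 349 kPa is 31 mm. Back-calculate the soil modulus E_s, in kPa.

S_e = q·B·(1−ν²)/E_s · I_f  ⇒  E_s = q·B·(1−ν²)·I_f / S_e.
E_s = 349 × 3.9 × 0.8556 × 0.99 / 0.031 = 37190 kPa

E_s ≈ 37200 kPa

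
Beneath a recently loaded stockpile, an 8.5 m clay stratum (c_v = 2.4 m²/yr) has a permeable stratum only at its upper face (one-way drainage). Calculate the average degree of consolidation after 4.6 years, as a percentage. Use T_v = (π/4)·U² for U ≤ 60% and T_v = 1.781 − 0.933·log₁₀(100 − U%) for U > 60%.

Drainage path length: H_d = H = 8.5 m (single drainage).
T_v = c_v·t/H_d² = 2.4×4.6/8.5² = 0.1528.
T_v = 0.1528 corresponds to the U ≤ 60% branch:
U = √(4T_v/π) = 0.4411

U ≈ 44.1 %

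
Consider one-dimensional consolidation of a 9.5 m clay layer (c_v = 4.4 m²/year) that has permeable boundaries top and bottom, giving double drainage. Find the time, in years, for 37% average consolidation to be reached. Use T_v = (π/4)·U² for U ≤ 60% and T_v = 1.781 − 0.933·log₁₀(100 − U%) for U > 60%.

Drainage path length: H_d = H/2 = 4.75 m (double drainage).
U ≤ 60%: T_v = (π/4)·U² = (π/4)×0.37² = 0.10752.
t = T_v·H_d²/c_v = 0.10752×4.75²/4.4 = 0.5513 years.

t ≈ 0.551 years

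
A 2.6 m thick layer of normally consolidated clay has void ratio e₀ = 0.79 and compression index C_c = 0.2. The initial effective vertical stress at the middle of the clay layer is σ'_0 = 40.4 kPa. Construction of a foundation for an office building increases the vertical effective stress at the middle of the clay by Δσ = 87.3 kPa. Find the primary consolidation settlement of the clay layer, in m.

Final effective stress: σ'_f = σ'_0 + Δσ = 40.4 + 87.3 = 127.7 kPa.
Normally consolidated clay, so the full stress increment lies on the virgin compression line:
S_c = C_c·H/(1+e₀)·log₁₀(σ'_f/σ'_0) = 0.2×2.6/(1+0.79)×log₁₀(127.7/40.4)
    = 0.2905 × 0.49981 = 0.1452 m

S_c ≈ 0.145 m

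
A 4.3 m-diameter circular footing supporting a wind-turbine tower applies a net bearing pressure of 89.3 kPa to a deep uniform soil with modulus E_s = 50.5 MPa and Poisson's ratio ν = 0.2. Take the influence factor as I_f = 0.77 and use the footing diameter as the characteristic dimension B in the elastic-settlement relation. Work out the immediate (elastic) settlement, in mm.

S_e ≈ 5.62 mm

Immediate (elastic) settlement: S_e = q·B·(1−ν²)/E_s · I_f.
E_s = 50.5 MPa = 50500 kPa.
S_e = 89.3 × 4.3 × (1 − 0.2²) / 50500 × 0.77
    = 89.3 × 4.3 × 0.96 / 50500 × 0.77
    = 0.005621 m = 5.621 mm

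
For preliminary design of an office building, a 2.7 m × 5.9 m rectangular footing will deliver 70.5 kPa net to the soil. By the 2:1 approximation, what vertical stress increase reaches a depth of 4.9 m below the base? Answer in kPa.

Δσ_z ≈ 13.7 kPa

By the 2:1 method the load spreads at 1 horizontal : 2 vertical, so at depth z the loaded area has grown by z in each plan dimension:
Δσ = qBL/((B+z)(L+z)) = 70.5×2.7×5.9/((2.7+4.9)(5.9+4.9)) = 13.683 kPa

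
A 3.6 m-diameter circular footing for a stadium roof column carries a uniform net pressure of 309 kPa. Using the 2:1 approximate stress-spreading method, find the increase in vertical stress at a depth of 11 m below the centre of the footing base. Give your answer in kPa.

Δσ_z ≈ 18.8 kPa

By the 2:1 method the load spreads at 1 horizontal : 2 vertical, so at depth z the loaded area has grown by z in each plan dimension:
Δσ ≈ qD²/(D+z)² = 309×3.6²/(3.6+11)² = 18.787 kPa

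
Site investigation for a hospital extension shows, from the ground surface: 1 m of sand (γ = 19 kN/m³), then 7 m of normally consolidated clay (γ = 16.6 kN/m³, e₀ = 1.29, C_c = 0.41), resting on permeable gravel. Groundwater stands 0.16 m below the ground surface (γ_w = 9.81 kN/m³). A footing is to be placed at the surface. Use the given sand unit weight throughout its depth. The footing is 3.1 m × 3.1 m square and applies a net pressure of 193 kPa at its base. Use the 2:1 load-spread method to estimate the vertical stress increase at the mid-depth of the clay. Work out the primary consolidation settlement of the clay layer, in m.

S_c ≈ 0.358 m

Mid-depth of clay below the ground surface: z = 1 + 7/2 = 4.5 m.
Total vertical stress at mid-clay: σ_v = 19×1 + 16.6×3.5 = 77.1 kPa.
Pore pressure: u = 9.81×(4.5 − 0.16) = 42.575 kPa.
Initial effective stress: σ'_0 = σ_v − u = 77.1 − 42.575 = 34.525 kPa.
Stress increase at mid-clay by the 2:1 spreading method:
Δσ = qBL/((B+z)(L+z)) = 193×3.1×3.1/((3.1+4.5)(3.1+4.5)) = 32.111 kPa
Final effective stress: σ'_f = σ'_0 + Δσ = 34.525 + 32.111 = 66.636 kPa.
Normally consolidated clay, so the full stress increment lies on the virgin compression line:
S_c = C_c·H/(1+e₀)·log₁₀(σ'_f/σ'_0) = 0.41×7/(1+1.29)×log₁₀(66.636/34.525)
    = 1.2533 × 0.28558 = 0.3579 m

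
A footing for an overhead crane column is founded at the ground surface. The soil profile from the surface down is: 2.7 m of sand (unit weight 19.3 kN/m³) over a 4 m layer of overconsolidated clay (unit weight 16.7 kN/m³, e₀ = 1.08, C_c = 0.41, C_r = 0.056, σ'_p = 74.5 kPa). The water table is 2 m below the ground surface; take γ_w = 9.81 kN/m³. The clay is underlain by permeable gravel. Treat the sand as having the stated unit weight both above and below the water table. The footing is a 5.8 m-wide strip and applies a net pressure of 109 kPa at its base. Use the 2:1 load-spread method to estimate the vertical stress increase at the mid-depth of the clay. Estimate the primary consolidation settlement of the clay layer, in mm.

Mid-depth of clay below the ground surface: z = 2.7 + 4/2 = 4.7 m.
Total vertical stress at mid-clay: σ_v = 19.3×2.7 + 16.7×2 = 85.51 kPa.
Pore pressure: u = 9.81×(4.7 − 2) = 26.487 kPa.
Initial effective stress: σ'_0 = σ_v − u = 85.51 − 26.487 = 59.023 kPa.
Stress increase at mid-clay by the 2:1 spreading method:
Δσ = qB/(B+z) = 109×5.8/(5.8+4.7) = 60.21 kPa
Final effective stress: σ'_f = 59.023 + 60.21 = 119.23 kPa.
σ'_f = 119.23 > σ'_p = 74.5 kPa, so the stress path crosses the preconsolidation pressure — recompression up to σ'_p, then virgin compression beyond:
S_c = H/(1+e₀)·[C_r·log₁₀(σ'_p/σ'_0) + C_c·log₁₀(σ'_f/σ'_p)]
    = 4/2.08 × [0.056×log₁₀(74.5/59.023) + 0.41×log₁₀(119.23/74.5)]
    = 1.9231 × [0.0056636 + 0.083734] = 0.1719 m

S_c ≈ 172 mm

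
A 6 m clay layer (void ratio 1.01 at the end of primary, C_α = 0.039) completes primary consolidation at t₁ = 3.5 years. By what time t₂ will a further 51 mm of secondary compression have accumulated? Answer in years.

t₂ ≈ 9.6 years

S_s = C_α·H/(1+e_p)·log₁₀(t₂/t₁) ⇒ log₁₀(t₂/t₁) = S_s·(1+e_p)/(C_α·H).
log₁₀(t₂/t₁) = 0.051 × (1+1.01) / (0.039×6) = 0.4381
t₂ = t₁ × 10^0.4381 = 3.5 × 2.742 = 9.597 years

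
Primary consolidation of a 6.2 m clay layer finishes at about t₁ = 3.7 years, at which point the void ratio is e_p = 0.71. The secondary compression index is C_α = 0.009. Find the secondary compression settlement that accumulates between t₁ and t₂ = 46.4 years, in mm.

S_s ≈ 35.8 mm

Secondary compression: S_s = C_α·H/(1+e_p)·log₁₀(t₂/t₁)
S_s = 0.009×6.2/(1+0.71)×log₁₀(46.4/3.7)
    = 0.03263 × 1.098 = 0.03584 m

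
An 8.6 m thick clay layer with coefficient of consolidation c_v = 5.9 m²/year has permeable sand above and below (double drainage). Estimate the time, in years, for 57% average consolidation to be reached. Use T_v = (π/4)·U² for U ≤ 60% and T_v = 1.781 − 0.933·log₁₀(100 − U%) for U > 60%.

Drainage path length: H_d = H/2 = 4.3 m (double drainage).
U ≤ 60%: T_v = (π/4)·U² = (π/4)×0.57² = 0.25518.
t = T_v·H_d²/c_v = 0.25518×4.3²/5.9 = 0.7997 years.

t ≈ 0.8 years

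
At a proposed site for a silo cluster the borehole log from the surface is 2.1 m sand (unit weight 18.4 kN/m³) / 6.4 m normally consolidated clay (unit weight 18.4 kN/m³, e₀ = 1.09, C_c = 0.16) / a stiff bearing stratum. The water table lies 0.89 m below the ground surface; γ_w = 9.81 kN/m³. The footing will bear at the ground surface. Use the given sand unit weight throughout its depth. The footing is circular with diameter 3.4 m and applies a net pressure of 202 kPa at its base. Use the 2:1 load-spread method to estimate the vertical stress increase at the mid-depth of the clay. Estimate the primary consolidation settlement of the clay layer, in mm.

Mid-depth of clay below the ground surface: z = 2.1 + 6.4/2 = 5.3 m.
Total vertical stress at mid-clay: σ_v = 18.4×2.1 + 18.4×3.2 = 97.52 kPa.
Pore pressure: u = 9.81×(5.3 − 0.89) = 43.262 kPa.
Initial effective stress: σ'_0 = σ_v − u = 97.52 − 43.262 = 54.258 kPa.
Stress increase at mid-clay by the 2:1 spreading method:
Δσ ≈ qD²/(D+z)² = 202×3.4²/(3.4+5.3)² = 30.851 kPa
Final effective stress: σ'_f = σ'_0 + Δσ = 54.258 + 30.851 = 85.109 kPa.
Normally consolidated clay, so the full stress increment lies on the virgin compression line:
S_c = C_c·H/(1+e₀)·log₁₀(σ'_f/σ'_0) = 0.16×6.4/(1+1.09)×log₁₀(85.109/54.258)
    = 0.48995 × 0.19551 = 0.09579 m

S_c ≈ 95.8 mm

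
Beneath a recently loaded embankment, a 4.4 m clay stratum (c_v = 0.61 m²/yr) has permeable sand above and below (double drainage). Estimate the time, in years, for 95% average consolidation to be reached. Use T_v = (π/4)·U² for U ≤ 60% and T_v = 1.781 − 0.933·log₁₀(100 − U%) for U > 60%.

t ≈ 8.96 years

Drainage path length: H_d = H/2 = 2.2 m (double drainage).
U > 60%: T_v = 1.781 − 0.933·log₁₀(100 − 95) = 1.1289.
t = T_v·H_d²/c_v = 1.1289×2.2²/0.61 = 8.957 years.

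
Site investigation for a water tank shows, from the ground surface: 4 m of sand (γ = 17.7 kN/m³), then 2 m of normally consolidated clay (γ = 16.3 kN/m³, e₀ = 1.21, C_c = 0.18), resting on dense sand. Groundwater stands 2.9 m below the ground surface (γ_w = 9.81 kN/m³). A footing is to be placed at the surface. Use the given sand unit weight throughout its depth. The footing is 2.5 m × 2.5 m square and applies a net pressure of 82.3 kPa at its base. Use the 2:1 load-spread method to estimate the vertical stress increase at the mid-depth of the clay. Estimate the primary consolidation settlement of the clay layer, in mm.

Mid-depth of clay below the ground surface: z = 4 + 2/2 = 5 m.
Total vertical stress at mid-clay: σ_v = 17.7×4 + 16.3×1 = 87.1 kPa.
Pore pressure: u = 9.81×(5 − 2.9) = 20.601 kPa.
Initial effective stress: σ'_0 = σ_v − u = 87.1 − 20.601 = 66.499 kPa.
Stress increase at mid-clay by the 2:1 spreading method:
Δσ = qBL/((B+z)(L+z)) = 82.3×2.5×2.5/((2.5+5)(2.5+5)) = 9.1444 kPa
Final effective stress: σ'_f = σ'_0 + Δσ = 66.499 + 9.1444 = 75.643 kPa.
Normally consolidated clay, so the full stress increment lies on the virgin compression line:
S_c = C_c·H/(1+e₀)·log₁₀(σ'_f/σ'_0) = 0.18×2/(1+1.21)×log₁₀(75.643/66.499)
    = 0.1629 × 0.055954 = 0.009115 m

S_c ≈ 9.11 mm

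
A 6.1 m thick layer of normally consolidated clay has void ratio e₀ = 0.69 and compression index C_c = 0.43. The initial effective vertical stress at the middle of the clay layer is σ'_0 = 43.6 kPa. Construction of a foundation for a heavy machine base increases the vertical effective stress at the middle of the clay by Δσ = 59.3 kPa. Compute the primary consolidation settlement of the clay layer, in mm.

S_c ≈ 579 mm

Final effective stress: σ'_f = σ'_0 + Δσ = 43.6 + 59.3 = 102.9 kPa.
Normally consolidated clay, so the full stress increment lies on the virgin compression line:
S_c = C_c·H/(1+e₀)·log₁₀(σ'_f/σ'_0) = 0.43×6.1/(1+0.69)×log₁₀(102.9/43.6)
    = 1.5521 × 0.37293 = 0.5788 m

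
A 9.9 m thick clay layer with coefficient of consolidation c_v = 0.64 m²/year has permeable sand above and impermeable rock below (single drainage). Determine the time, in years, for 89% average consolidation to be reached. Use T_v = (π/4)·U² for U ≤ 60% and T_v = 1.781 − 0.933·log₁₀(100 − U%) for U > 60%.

Drainage path length: H_d = H = 9.9 m (single drainage).
U > 60%: T_v = 1.781 − 0.933·log₁₀(100 − 89) = 0.80938.
t = T_v·H_d²/c_v = 0.80938×9.9²/0.64 = 123.9 years.

t ≈ 124 years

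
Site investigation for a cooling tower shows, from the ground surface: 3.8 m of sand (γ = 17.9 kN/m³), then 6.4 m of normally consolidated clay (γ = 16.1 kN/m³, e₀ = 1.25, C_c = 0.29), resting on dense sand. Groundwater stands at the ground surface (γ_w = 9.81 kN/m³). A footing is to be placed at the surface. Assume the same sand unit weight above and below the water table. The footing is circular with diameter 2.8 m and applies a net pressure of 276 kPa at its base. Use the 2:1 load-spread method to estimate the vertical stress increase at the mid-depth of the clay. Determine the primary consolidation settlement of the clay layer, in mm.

S_c ≈ 131 mm

Mid-depth of clay below the ground surface: z = 3.8 + 6.4/2 = 7 m.
Total vertical stress at mid-clay: σ_v = 17.9×3.8 + 16.1×3.2 = 119.54 kPa.
Pore pressure: u = 9.81×(7 − 0) = 68.67 kPa.
Initial effective stress: σ'_0 = σ_v − u = 119.54 − 68.67 = 50.87 kPa.
Stress increase at mid-clay by the 2:1 spreading method:
Δσ ≈ qD²/(D+z)² = 276×2.8²/(2.8+7)² = 22.531 kPa
Final effective stress: σ'_f = σ'_0 + Δσ = 50.87 + 22.531 = 73.401 kPa.
Normally consolidated clay, so the full stress increment lies on the virgin compression line:
S_c = C_c·H/(1+e₀)·log₁₀(σ'_f/σ'_0) = 0.29×6.4/(1+1.25)×log₁₀(73.401/50.87)
    = 0.82489 × 0.15924 = 0.1314 m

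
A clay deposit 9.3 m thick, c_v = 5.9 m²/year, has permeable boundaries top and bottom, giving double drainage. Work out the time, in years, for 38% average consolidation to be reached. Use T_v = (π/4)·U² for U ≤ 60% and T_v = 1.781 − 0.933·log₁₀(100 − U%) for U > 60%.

Drainage path length: H_d = H/2 = 4.65 m (double drainage).
U ≤ 60%: T_v = (π/4)·U² = (π/4)×0.38² = 0.11341.
t = T_v·H_d²/c_v = 0.11341×4.65²/5.9 = 0.4156 years.

t ≈ 0.416 years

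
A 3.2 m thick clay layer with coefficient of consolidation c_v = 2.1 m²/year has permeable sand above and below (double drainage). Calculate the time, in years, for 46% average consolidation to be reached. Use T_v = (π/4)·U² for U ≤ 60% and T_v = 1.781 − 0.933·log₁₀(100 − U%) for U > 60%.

t ≈ 0.203 years

Drainage path length: H_d = H/2 = 1.6 m (double drainage).
U ≤ 60%: T_v = (π/4)·U² = (π/4)×0.46² = 0.16619.
t = T_v·H_d²/c_v = 0.16619×1.6²/2.1 = 0.2026 years.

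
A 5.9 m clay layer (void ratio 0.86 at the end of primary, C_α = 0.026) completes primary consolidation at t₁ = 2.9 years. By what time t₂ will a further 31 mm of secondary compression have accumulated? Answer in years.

t₂ ≈ 6.89 years

S_s = C_α·H/(1+e_p)·log₁₀(t₂/t₁) ⇒ log₁₀(t₂/t₁) = S_s·(1+e_p)/(C_α·H).
log₁₀(t₂/t₁) = 0.031 × (1+0.86) / (0.026×5.9) = 0.3759
t₂ = t₁ × 10^0.3759 = 2.9 × 2.376 = 6.891 years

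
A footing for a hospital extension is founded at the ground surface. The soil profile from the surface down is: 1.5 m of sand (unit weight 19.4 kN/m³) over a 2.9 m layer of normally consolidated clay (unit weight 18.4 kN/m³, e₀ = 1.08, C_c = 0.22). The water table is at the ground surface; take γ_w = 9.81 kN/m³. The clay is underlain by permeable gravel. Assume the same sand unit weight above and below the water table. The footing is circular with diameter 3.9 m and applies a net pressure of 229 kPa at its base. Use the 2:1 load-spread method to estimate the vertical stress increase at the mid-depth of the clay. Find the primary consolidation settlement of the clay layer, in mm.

Mid-depth of clay below the ground surface: z = 1.5 + 2.9/2 = 2.95 m.
Total vertical stress at mid-clay: σ_v = 19.4×1.5 + 18.4×1.45 = 55.78 kPa.
Pore pressure: u = 9.81×(2.95 − 0) = 28.94 kPa.
Initial effective stress: σ'_0 = σ_v − u = 55.78 − 28.94 = 26.84 kPa.
Stress increase at mid-clay by the 2:1 spreading method:
Δσ ≈ qD²/(D+z)² = 229×3.9²/(3.9+2.95)² = 74.231 kPa
Final effective stress: σ'_f = σ'_0 + Δσ = 26.84 + 74.231 = 101.07 kPa.
Normally consolidated clay, so the full stress increment lies on the virgin compression line:
S_c = C_c·H/(1+e₀)·log₁₀(σ'_f/σ'_0) = 0.22×2.9/(1+1.08)×log₁₀(101.07/26.84)
    = 0.30673 × 0.57584 = 0.1766 m

S_c ≈ 177 mm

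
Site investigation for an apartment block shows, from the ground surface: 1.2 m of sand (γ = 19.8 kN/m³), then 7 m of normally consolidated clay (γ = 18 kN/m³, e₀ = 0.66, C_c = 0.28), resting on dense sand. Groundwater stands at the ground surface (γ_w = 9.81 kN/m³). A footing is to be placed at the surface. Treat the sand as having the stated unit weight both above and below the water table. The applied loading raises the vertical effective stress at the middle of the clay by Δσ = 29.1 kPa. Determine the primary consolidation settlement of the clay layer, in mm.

S_c ≈ 277 mm

Mid-depth of clay below the ground surface: z = 1.2 + 7/2 = 4.7 m.
Total vertical stress at mid-clay: σ_v = 19.8×1.2 + 18×3.5 = 86.76 kPa.
Pore pressure: u = 9.81×(4.7 − 0) = 46.107 kPa.
Initial effective stress: σ'_0 = σ_v − u = 86.76 − 46.107 = 40.653 kPa.
Final effective stress: σ'_f = σ'_0 + Δσ = 40.653 + 29.1 = 69.753 kPa.
Normally consolidated clay, so the full stress increment lies on the virgin compression line:
S_c = C_c·H/(1+e₀)·log₁₀(σ'_f/σ'_0) = 0.28×7/(1+0.66)×log₁₀(69.753/40.653)
    = 1.1807 × 0.23447 = 0.2768 m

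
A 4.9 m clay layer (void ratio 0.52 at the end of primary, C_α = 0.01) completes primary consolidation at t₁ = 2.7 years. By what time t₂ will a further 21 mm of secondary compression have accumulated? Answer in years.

t₂ ≈ 12.1 years

S_s = C_α·H/(1+e_p)·log₁₀(t₂/t₁) ⇒ log₁₀(t₂/t₁) = S_s·(1+e_p)/(C_α·H).
log₁₀(t₂/t₁) = 0.021 × (1+0.52) / (0.01×4.9) = 0.6514
t₂ = t₁ × 10^0.6514 = 2.7 × 4.482 = 12.1 years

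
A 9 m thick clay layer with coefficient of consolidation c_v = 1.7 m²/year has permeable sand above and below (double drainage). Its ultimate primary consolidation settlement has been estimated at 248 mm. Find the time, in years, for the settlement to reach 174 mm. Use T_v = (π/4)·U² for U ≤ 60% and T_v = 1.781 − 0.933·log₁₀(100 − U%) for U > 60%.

t ≈ 4.82 years

Drainage path length: H_d = H/2 = 4.5 m (double drainage).
U = S(t)/S_ult = 174/248 = 0.7016.
U > 60%: T_v = 1.781 − 0.933·log₁₀(100 − 70.161) = 0.40503.
t = T_v·H_d²/c_v = 0.40503×4.5²/1.7 = 4.825 years.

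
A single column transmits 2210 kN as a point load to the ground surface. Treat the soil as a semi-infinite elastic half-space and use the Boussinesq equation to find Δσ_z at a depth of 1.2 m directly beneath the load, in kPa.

Boussinesq vertical stress below a point load on an elastic half-space:
Δσ_z = 3P/(2πz²) · [1 + (r/z)²]^(−5/2)
r/z = 0/1.2 = 0; [1+(r/z)²]^(−5/2) = 1.
Δσ_z = 3×2210/(2π×1.2²) × 1 = 732.78 × 1 = 732.8 kPa

Δσ_z ≈ 733 kPa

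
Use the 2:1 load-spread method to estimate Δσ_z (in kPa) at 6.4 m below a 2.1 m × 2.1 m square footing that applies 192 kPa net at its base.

By the 2:1 method the load spreads at 1 horizontal : 2 vertical, so at depth z the loaded area has grown by z in each plan dimension:
Δσ = qBL/((B+z)(L+z)) = 192×2.1×2.1/((2.1+6.4)(2.1+6.4)) = 11.719 kPa

Δσ_z ≈ 11.7 kPa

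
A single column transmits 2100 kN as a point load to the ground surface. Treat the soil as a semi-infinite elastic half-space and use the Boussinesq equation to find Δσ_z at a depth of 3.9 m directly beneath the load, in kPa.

Δσ_z ≈ 65.9 kPa

Boussinesq vertical stress below a point load on an elastic half-space:
Δσ_z = 3P/(2πz²) · [1 + (r/z)²]^(−5/2)
r/z = 0/3.9 = 0; [1+(r/z)²]^(−5/2) = 1.
Δσ_z = 3×2100/(2π×3.9²) × 1 = 65.922 × 1 = 65.92 kPa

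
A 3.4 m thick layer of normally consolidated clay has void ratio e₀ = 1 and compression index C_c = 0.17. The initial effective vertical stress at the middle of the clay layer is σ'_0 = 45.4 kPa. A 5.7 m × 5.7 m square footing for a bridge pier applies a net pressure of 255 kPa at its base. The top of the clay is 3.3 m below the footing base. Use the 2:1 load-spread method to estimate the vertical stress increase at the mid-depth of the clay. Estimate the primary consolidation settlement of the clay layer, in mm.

Mid-depth of clay below the footing base: z = 3.3 + 3.4/2 = 5 m.
Stress increase at mid-clay by the 2:1 spreading method:
Δσ = qBL/((B+z)(L+z)) = 255×5.7×5.7/((5.7+5)(5.7+5)) = 72.364 kPa
Final effective stress: σ'_f = σ'_0 + Δσ = 45.4 + 72.364 = 117.76 kPa.
Normally consolidated clay, so the full stress increment lies on the virgin compression line:
S_c = C_c·H/(1+e₀)·log₁₀(σ'_f/σ'_0) = 0.17×3.4/(1+1)×log₁₀(117.76/45.4)
    = 0.289 × 0.41394 = 0.1196 m

S_c ≈ 120 mm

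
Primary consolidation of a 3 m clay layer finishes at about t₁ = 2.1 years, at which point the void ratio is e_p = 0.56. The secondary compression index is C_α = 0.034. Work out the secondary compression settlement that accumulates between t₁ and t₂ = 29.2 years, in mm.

Secondary compression: S_s = C_α·H/(1+e_p)·log₁₀(t₂/t₁)
S_s = 0.034×3/(1+0.56)×log₁₀(29.2/2.1)
    = 0.06538 × 1.143 = 0.07475 m

S_s ≈ 74.7 mm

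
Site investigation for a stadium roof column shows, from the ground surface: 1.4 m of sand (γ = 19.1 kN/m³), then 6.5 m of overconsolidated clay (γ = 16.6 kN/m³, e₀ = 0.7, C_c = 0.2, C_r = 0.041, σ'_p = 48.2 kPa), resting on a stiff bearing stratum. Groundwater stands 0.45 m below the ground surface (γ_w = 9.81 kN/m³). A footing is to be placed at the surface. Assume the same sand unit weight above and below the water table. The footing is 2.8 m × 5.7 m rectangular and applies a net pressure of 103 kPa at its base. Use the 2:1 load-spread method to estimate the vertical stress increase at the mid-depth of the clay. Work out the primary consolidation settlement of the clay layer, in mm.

Mid-depth of clay below the ground surface: z = 1.4 + 6.5/2 = 4.65 m.
Total vertical stress at mid-clay: σ_v = 19.1×1.4 + 16.6×3.25 = 80.69 kPa.
Pore pressure: u = 9.81×(4.65 − 0.45) = 41.202 kPa.
Initial effective stress: σ'_0 = σ_v − u = 80.69 − 41.202 = 39.488 kPa.
Stress increase at mid-clay by the 2:1 spreading method:
Δσ = qBL/((B+z)(L+z)) = 103×2.8×5.7/((2.8+4.65)(5.7+4.65)) = 21.319 kPa
Final effective stress: σ'_f = 39.488 + 21.319 = 60.807 kPa.
σ'_f = 60.807 > σ'_p = 48.2 kPa, so the stress path crosses the preconsolidation pressure — recompression up to σ'_p, then virgin compression beyond:
S_c = H/(1+e₀)·[C_r·log₁₀(σ'_p/σ'_0) + C_c·log₁₀(σ'_f/σ'_p)]
    = 6.5/1.7 × [0.041×log₁₀(48.2/39.488) + 0.2×log₁₀(60.807/48.2)]
    = 3.8235 × [0.0035499 + 0.020181] = 0.09074 m

S_c ≈ 90.7 mm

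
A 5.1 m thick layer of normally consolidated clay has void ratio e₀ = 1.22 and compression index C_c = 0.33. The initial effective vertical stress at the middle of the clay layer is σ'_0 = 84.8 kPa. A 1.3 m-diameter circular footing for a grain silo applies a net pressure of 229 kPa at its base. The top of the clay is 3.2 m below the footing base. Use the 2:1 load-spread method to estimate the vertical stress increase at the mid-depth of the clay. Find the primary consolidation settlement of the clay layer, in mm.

Mid-depth of clay below the footing base: z = 3.2 + 5.1/2 = 5.75 m.
Stress increase at mid-clay by the 2:1 spreading method:
Δσ ≈ qD²/(D+z)² = 229×1.3²/(1.3+5.75)² = 7.7865 kPa
Final effective stress: σ'_f = σ'_0 + Δσ = 84.8 + 7.7865 = 92.587 kPa.
Normally consolidated clay, so the full stress increment lies on the virgin compression line:
S_c = C_c·H/(1+e₀)·log₁₀(σ'_f/σ'_0) = 0.33×5.1/(1+1.22)×log₁₀(92.587/84.8)
    = 0.75811 × 0.038154 = 0.02892 m

S_c ≈ 28.9 mm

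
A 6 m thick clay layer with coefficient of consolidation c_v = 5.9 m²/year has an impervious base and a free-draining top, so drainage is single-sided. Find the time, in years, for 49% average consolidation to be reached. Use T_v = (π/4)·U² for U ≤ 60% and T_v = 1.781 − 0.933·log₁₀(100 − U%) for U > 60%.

Drainage path length: H_d = H = 6 m (single drainage).
U ≤ 60%: T_v = (π/4)·U² = (π/4)×0.49² = 0.18857.
t = T_v·H_d²/c_v = 0.18857×6²/5.9 = 1.151 years.

t ≈ 1.15 years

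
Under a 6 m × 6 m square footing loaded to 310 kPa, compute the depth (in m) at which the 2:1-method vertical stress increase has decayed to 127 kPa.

z ≈ 3.37 m

2:1 spreading — at depth z the loaded area has grown by z in each plan dimension:
qB²/(B+z)² = Δσ_z ⇒ z = B(√(q/Δσ_z) − 1) = 6×(√(310/127) − 1) = 3.374 m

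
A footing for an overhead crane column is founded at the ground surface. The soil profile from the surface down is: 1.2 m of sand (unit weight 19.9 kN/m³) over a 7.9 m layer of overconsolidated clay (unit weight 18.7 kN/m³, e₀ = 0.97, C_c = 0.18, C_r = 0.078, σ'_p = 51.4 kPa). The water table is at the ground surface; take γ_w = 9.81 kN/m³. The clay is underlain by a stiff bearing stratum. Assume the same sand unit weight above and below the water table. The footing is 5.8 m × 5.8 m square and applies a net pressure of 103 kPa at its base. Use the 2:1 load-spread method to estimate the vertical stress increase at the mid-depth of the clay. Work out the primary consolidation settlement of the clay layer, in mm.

S_c ≈ 135 mm

Mid-depth of clay below the ground surface: z = 1.2 + 7.9/2 = 5.15 m.
Total vertical stress at mid-clay: σ_v = 19.9×1.2 + 18.7×3.95 = 97.745 kPa.
Pore pressure: u = 9.81×(5.15 − 0) = 50.522 kPa.
Initial effective stress: σ'_0 = σ_v − u = 97.745 − 50.522 = 47.223 kPa.
Stress increase at mid-clay by the 2:1 spreading method:
Δσ = qBL/((B+z)(L+z)) = 103×5.8×5.8/((5.8+5.15)(5.8+5.15)) = 28.898 kPa
Final effective stress: σ'_f = 47.223 + 28.898 = 76.121 kPa.
σ'_f = 76.121 > σ'_p = 51.4 kPa, so the stress path crosses the preconsolidation pressure — recompression up to σ'_p, then virgin compression beyond:
S_c = H/(1+e₀)·[C_r·log₁₀(σ'_p/σ'_0) + C_c·log₁₀(σ'_f/σ'_p)]
    = 7.9/1.97 × [0.078×log₁₀(51.4/47.223) + 0.18×log₁₀(76.121/51.4)]
    = 4.0102 × [0.0028711 + 0.030697] = 0.1346 m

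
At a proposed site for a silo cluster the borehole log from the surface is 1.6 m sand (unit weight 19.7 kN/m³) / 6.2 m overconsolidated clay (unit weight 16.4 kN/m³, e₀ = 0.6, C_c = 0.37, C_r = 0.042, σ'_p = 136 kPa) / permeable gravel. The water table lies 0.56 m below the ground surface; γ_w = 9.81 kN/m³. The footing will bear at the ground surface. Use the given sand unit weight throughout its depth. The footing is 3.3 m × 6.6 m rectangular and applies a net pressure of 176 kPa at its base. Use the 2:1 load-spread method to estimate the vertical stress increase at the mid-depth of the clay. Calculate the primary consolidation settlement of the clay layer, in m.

Mid-depth of clay below the ground surface: z = 1.6 + 6.2/2 = 4.7 m.
Total vertical stress at mid-clay: σ_v = 19.7×1.6 + 16.4×3.1 = 82.36 kPa.
Pore pressure: u = 9.81×(4.7 − 0.56) = 40.613 kPa.
Initial effective stress: σ'_0 = σ_v − u = 82.36 − 40.613 = 41.747 kPa.
Stress increase at mid-clay by the 2:1 spreading method:
Δσ = qBL/((B+z)(L+z)) = 176×3.3×6.6/((3.3+4.7)(6.6+4.7)) = 42.404 kPa
Final effective stress: σ'_f = 41.747 + 42.404 = 84.151 kPa.
σ'_f = 84.151 ≤ σ'_p = 136 kPa, so the clay remains overconsolidated and only the recompression index applies:
S_c = C_r·H/(1+e₀)·log₁₀(σ'_f/σ'_0) = 0.042×6.2/1.6×log₁₀(84.151/41.747)
    = 0.16275 × 0.30443 = 0.04955 m

S_c ≈ 0.0495 m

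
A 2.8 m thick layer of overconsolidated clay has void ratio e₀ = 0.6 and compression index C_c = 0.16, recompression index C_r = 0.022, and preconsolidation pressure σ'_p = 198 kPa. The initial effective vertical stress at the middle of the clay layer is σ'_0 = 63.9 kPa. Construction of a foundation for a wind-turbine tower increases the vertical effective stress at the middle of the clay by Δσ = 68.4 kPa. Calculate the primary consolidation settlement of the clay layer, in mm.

Final effective stress: σ'_f = 63.9 + 68.4 = 132.3 kPa.
σ'_f = 132.3 ≤ σ'_p = 198 kPa, so the clay remains overconsolidated and only the recompression index applies:
S_c = C_r·H/(1+e₀)·log₁₀(σ'_f/σ'_0) = 0.022×2.8/1.6×log₁₀(132.3/63.9)
    = 0.0385 × 0.31606 = 0.01217 m

S_c ≈ 12.2 mm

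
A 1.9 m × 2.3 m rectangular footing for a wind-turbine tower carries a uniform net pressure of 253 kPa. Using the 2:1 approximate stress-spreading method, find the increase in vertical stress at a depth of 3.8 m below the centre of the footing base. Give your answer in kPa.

By the 2:1 method the load spreads at 1 horizontal : 2 vertical, so at depth z the loaded area has grown by z in each plan dimension:
Δσ = qBL/((B+z)(L+z)) = 253×1.9×2.3/((1.9+3.8)(2.3+3.8)) = 31.798 kPa

Δσ_z ≈ 31.8 kPa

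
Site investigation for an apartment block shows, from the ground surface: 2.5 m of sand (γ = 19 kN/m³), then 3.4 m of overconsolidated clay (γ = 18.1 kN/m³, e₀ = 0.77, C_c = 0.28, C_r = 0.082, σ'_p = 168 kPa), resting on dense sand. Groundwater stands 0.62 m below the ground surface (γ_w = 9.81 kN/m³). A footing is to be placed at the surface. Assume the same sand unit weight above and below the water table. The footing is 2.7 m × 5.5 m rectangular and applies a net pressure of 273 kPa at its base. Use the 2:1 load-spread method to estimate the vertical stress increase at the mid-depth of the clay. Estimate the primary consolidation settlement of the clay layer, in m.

Mid-depth of clay below the ground surface: z = 2.5 + 3.4/2 = 4.2 m.
Total vertical stress at mid-clay: σ_v = 19×2.5 + 18.1×1.7 = 78.27 kPa.
Pore pressure: u = 9.81×(4.2 − 0.62) = 35.12 kPa.
Initial effective stress: σ'_0 = σ_v − u = 78.27 − 35.12 = 43.15 kPa.
Stress increase at mid-clay by the 2:1 spreading method:
Δσ = qBL/((B+z)(L+z)) = 273×2.7×5.5/((2.7+4.2)(5.5+4.2)) = 60.571 kPa
Final effective stress: σ'_f = 43.15 + 60.571 = 103.72 kPa.
σ'_f = 103.72 ≤ σ'_p = 168 kPa, so the clay remains overconsolidated and only the recompression index applies:
S_c = C_r·H/(1+e₀)·log₁₀(σ'_f/σ'_0) = 0.082×3.4/1.77×log₁₀(103.72/43.15)
    = 0.15751 × 0.38088 = 0.05999 m

S_c ≈ 0.06 m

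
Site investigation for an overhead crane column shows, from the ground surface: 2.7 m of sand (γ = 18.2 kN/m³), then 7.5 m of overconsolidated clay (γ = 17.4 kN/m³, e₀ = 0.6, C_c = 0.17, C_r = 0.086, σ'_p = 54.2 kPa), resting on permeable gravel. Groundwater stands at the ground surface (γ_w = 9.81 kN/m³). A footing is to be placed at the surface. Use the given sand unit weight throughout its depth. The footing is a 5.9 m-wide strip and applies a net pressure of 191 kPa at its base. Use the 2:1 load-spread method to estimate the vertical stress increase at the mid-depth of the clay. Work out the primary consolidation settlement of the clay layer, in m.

Mid-depth of clay below the ground surface: z = 2.7 + 7.5/2 = 6.45 m.
Total vertical stress at mid-clay: σ_v = 18.2×2.7 + 17.4×3.75 = 114.39 kPa.
Pore pressure: u = 9.81×(6.45 − 0) = 63.275 kPa.
Initial effective stress: σ'_0 = σ_v − u = 114.39 − 63.275 = 51.115 kPa.
Stress increase at mid-clay by the 2:1 spreading method:
Δσ = qB/(B+z) = 191×5.9/(5.9+6.45) = 91.247 kPa
Final effective stress: σ'_f = 51.115 + 91.247 = 142.36 kPa.
σ'_f = 142.36 > σ'_p = 54.2 kPa, so the stress path crosses the preconsolidation pressure — recompression up to σ'_p, then virgin compression beyond:
S_c = H/(1+e₀)·[C_r·log₁₀(σ'_p/σ'_0) + C_c·log₁₀(σ'_f/σ'_p)]
    = 7.5/1.6 × [0.086×log₁₀(54.2/51.115) + 0.17×log₁₀(142.36/54.2)]
    = 4.6875 × [0.0021888 + 0.071296] = 0.3445 m

S_c ≈ 0.344 m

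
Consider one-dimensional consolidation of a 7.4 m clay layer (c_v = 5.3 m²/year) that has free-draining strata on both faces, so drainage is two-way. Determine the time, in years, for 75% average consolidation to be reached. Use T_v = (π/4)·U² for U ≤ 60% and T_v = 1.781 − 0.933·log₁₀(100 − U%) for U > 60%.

Drainage path length: H_d = H/2 = 3.7 m (double drainage).
U > 60%: T_v = 1.781 − 0.933·log₁₀(100 − 75) = 0.47672.
t = T_v·H_d²/c_v = 0.47672×3.7²/5.3 = 1.231 years.

t ≈ 1.23 years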